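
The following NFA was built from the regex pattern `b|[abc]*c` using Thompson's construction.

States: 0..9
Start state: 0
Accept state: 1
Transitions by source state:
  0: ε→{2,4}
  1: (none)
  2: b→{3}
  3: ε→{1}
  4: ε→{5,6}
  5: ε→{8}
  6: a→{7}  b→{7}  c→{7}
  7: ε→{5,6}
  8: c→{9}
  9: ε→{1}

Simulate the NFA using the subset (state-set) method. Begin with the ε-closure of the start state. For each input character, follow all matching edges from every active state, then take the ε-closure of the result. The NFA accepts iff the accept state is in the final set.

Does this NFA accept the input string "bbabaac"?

Answer: ACCEPT

Trace:
initial (ε-close {0}): {0,2,4,5,6,8}
'b' @ 1: {1,3,5,6,7,8}  [accepting]
'b' @ 2: {5,6,7,8}
'a' @ 3: {5,6,7,8}
'b' @ 4: {5,6,7,8}
'a' @ 5: {5,6,7,8}
'a' @ 6: {5,6,7,8}
'c' @ 7: {1,5,6,7,8,9}  [accepting]
after full input: {1,5,6,7,8,9}  (accept=1 in)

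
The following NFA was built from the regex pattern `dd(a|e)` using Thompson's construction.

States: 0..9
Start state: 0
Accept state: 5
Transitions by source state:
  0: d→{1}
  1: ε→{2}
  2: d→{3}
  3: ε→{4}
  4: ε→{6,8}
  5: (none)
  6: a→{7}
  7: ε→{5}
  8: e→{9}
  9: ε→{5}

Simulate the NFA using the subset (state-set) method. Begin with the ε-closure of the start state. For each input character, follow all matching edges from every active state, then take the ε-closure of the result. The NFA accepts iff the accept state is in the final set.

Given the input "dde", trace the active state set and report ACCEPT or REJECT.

start: ε-closure({0}) = {0}
'd' @ 1: {1,2}
'd' @ 2: {3,4,6,8}
'e' @ 3: {5,9}  ✓accept
final: {5,9}; accept 5 in set

Answer: ACCEPT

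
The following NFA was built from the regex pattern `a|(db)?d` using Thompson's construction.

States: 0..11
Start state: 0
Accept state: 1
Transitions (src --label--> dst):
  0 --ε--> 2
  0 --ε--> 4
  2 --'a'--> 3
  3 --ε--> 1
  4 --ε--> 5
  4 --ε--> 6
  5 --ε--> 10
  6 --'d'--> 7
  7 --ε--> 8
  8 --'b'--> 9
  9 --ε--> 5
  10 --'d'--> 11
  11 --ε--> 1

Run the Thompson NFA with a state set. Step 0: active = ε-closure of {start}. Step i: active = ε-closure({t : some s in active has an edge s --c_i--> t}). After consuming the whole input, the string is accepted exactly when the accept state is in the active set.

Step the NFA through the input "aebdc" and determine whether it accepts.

Answer: REJECT

Trace:
initial (ε-close {0}): {0,2,4,5,6,10}
'a' @ 1: {1,3}  (accept∈set)
'e' @ 2: {}  — state set empty
rest 'bdc' ignored (set empty)
end set {} — state 1 not in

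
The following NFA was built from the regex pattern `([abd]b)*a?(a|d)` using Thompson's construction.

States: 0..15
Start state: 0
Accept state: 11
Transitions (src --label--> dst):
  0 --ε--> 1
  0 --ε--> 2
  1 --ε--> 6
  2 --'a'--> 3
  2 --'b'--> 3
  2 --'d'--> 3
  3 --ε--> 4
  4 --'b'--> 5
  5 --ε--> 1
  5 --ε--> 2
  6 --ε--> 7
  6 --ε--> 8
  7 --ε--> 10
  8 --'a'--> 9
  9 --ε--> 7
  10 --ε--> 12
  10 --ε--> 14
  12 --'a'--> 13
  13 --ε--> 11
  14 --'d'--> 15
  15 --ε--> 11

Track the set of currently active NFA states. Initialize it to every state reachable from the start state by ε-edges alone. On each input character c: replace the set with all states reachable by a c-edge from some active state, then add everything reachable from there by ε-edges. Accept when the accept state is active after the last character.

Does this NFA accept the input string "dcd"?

initial (ε-close {0}): {0,1,2,6,7,8,10,12,14}
'd' @ 1: {3,4,11,15}  [accepting]
'c' @ 2: {}  — no active states
rest 'd' ignored (set empty)
after full input: {}  (accept=11 not in)

Answer: REJECT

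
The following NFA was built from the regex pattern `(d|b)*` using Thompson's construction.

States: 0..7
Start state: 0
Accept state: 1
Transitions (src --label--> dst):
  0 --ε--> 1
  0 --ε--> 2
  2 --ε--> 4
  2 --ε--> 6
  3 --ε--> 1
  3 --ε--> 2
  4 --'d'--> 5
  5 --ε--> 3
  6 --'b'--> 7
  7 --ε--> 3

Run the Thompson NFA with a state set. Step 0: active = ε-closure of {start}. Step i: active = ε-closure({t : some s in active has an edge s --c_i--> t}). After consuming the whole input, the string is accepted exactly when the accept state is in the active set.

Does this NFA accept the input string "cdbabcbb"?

Answer: REJECT

Derivation:
initial (ε-close {0}): {0,1,2,4,6}
'c' @ 1: {}  — no active states
rest 'dbabcbb' ignored (set empty)
end set {} — state 1 not in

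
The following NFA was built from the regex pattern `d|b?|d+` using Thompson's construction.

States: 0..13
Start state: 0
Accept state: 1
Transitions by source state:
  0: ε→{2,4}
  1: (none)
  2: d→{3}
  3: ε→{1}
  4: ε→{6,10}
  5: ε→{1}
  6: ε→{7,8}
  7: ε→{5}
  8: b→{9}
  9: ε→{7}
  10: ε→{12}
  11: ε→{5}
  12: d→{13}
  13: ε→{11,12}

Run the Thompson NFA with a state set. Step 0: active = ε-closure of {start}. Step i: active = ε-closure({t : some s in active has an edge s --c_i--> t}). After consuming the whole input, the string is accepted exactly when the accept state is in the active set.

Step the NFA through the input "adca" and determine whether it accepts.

S₀ = ε-closure({0}) = {0,1,2,4,5,6,7,8,10,12}
'a' @ 1: {}  — no active states
rest 'dca' ignored (set empty)
final: {}; accept 1 not in set

Answer: REJECT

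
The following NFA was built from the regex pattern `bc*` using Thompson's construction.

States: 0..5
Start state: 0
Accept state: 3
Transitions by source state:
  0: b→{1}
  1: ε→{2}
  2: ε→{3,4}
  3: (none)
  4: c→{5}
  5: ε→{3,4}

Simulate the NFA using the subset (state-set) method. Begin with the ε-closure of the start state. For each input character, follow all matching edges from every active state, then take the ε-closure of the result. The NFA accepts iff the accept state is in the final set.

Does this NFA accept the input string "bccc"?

Answer: ACCEPT

Derivation:
S₀ = ε-closure({0}) = {0}
'b' @ 1: {1,2,3,4}  [accepting]
'c' @ 2: {3,4,5}  [accepting]
'c' @ 3: {3,4,5}  [accepting]
'c' @ 4: {3,4,5}  [accepting]
final: {3,4,5}; accept 3 in set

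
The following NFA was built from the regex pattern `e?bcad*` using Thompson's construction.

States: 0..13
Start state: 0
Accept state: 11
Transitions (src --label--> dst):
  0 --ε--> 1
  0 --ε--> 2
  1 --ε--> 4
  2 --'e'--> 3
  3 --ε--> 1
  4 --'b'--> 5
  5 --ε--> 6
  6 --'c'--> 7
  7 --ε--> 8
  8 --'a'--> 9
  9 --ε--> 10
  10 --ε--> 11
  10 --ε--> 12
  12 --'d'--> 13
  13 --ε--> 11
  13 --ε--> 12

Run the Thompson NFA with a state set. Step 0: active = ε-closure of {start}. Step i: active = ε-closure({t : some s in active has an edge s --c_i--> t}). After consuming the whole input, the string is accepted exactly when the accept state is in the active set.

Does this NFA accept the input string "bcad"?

start: ε-closure({0}) = {0,1,2,4}
'b' @ 1: {5,6}
'c' @ 2: {7,8}
'a' @ 3: {9,10,11,12}  ✓accept
'd' @ 4: {11,12,13}  ✓accept
end set {11,12,13} — state 11 in

Answer: ACCEPT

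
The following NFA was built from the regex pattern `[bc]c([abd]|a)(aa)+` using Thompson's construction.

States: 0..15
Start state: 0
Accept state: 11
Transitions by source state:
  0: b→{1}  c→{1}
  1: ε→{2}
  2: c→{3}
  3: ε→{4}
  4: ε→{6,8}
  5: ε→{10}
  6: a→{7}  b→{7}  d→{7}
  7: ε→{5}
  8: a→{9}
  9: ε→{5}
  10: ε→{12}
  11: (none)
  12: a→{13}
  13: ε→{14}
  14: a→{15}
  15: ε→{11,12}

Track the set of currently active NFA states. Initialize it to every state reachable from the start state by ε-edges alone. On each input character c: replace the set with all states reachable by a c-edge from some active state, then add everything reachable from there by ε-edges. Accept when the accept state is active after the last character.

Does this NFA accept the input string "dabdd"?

start: ε-closure({0}) = {0}
'd' @ 1: {}  — state set empty
rest 'abdd' ignored (set empty)
end set {} — state 11 not in

Answer: REJECT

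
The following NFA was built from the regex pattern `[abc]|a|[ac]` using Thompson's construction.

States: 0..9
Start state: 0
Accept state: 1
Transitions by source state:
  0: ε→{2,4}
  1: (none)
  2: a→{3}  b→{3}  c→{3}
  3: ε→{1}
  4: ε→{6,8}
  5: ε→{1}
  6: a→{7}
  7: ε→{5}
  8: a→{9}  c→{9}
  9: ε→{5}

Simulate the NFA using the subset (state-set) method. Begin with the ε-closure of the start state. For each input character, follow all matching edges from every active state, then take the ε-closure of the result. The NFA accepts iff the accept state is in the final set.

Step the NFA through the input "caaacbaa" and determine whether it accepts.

Answer: REJECT

Trace:
start: ε-closure({0}) = {0,2,4,6,8}
'c' @ 1: {1,3,5,9}  (accept∈set)
'a' @ 2: {}  — dead — no transitions
rest 'aacbaa' ignored (set empty)
final: {}; accept 1 not in set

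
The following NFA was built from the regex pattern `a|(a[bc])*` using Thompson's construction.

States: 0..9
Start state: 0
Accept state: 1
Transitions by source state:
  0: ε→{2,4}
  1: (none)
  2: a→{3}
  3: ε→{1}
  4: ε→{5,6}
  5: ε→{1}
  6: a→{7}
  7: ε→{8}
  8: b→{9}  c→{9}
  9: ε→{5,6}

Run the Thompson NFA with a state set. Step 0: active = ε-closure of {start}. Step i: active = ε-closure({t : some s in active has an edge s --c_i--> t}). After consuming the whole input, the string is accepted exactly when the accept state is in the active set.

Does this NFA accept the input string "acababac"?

initial (ε-close {0}): {0,1,2,4,5,6}
'a' @ 1: {1,3,7,8}  (accept∈set)
'c' @ 2: {1,5,6,9}  (accept∈set)
'a' @ 3: {7,8}
'b' @ 4: {1,5,6,9}  (accept∈set)
'a' @ 5: {7,8}
'b' @ 6: {1,5,6,9}  (accept∈set)
'a' @ 7: {7,8}
'c' @ 8: {1,5,6,9}  (accept∈set)
end set {1,5,6,9} — state 1 in

Answer: ACCEPT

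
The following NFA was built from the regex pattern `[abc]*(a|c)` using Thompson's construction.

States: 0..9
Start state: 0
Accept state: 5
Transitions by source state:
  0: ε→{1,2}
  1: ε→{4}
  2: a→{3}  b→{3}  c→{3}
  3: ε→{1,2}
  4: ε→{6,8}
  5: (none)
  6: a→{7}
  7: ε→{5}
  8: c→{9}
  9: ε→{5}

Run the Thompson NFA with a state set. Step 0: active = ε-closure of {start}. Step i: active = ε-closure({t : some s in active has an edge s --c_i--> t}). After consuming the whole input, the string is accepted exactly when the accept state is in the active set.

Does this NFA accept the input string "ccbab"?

Answer: REJECT

Trace:
initial (ε-close {0}): {0,1,2,4,6,8}
'c' @ 1: {1,2,3,4,5,6,8,9}  (accept∈set)
'c' @ 2: {1,2,3,4,5,6,8,9}  (accept∈set)
'b' @ 3: {1,2,3,4,6,8}
'a' @ 4: {1,2,3,4,5,6,7,8}  (accept∈set)
'b' @ 5: {1,2,3,4,6,8}
final: {1,2,3,4,6,8}; accept 5 not in set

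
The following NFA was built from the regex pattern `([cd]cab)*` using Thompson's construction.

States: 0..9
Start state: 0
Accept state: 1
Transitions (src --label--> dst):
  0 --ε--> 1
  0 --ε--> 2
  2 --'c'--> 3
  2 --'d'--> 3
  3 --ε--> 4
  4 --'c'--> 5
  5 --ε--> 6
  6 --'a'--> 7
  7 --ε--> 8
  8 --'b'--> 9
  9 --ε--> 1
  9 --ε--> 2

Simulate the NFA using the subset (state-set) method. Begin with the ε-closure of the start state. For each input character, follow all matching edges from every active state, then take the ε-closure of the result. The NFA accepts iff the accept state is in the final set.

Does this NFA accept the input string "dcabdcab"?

S₀ = ε-closure({0}) = {0,1,2}
'd' @ 1: {3,4}
'c' @ 2: {5,6}
'a' @ 3: {7,8}
'b' @ 4: {1,2,9}  ✓accept
'd' @ 5: {3,4}
'c' @ 6: {5,6}
'a' @ 7: {7,8}
'b' @ 8: {1,2,9}  ✓accept
end set {1,2,9} — state 1 in

Answer: ACCEPT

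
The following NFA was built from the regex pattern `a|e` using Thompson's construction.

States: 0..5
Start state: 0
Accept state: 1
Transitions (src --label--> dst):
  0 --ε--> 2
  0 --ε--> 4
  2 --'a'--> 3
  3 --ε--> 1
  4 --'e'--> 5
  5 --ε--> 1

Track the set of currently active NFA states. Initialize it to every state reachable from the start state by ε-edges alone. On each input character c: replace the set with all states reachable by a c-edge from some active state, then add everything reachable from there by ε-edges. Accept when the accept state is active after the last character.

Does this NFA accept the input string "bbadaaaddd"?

Answer: REJECT

Derivation:
initial (ε-close {0}): {0,2,4}
'b' @ 1: {}  — no active states
rest 'badaaaddd' ignored (set empty)
end set {} — state 1 not in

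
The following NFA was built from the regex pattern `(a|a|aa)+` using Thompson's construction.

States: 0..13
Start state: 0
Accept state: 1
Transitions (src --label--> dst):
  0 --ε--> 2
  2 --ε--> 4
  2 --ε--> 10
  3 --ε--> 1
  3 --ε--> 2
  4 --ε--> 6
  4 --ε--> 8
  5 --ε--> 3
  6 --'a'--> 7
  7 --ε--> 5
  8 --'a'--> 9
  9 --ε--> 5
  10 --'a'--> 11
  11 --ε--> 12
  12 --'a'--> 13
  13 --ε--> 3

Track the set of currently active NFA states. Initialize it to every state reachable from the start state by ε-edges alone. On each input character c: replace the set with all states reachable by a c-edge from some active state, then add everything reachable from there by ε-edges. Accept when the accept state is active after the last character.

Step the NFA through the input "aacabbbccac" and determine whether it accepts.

start: ε-closure({0}) = {0,2,4,6,8,10}
'a' @ 1: {1,2,3,4,5,6,7,8,9,10,11,12}  ✓accept
'a' @ 2: {1,2,3,4,5,6,7,8,9,10,11,12,13}  ✓accept
'c' @ 3: {}  — dead — no transitions
rest 'abbbccac' ignored (set empty)
after full input: {}  (accept=1 not in)

Answer: REJECT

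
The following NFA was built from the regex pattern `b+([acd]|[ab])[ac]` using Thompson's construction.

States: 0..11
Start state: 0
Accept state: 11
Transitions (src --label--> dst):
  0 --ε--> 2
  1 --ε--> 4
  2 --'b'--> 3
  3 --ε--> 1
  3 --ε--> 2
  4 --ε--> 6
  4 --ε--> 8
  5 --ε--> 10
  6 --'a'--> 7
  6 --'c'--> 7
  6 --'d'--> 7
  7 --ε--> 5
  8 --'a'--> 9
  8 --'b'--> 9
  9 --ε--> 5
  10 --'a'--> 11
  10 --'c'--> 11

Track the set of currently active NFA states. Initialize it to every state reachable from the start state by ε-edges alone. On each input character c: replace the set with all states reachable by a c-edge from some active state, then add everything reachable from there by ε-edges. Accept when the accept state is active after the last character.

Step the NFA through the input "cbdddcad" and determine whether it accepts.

start: ε-closure({0}) = {0,2}
'c' @ 1: {}  — state set empty
rest 'bdddcad' ignored (set empty)
after full input: {}  (accept=11 not in)

Answer: REJECT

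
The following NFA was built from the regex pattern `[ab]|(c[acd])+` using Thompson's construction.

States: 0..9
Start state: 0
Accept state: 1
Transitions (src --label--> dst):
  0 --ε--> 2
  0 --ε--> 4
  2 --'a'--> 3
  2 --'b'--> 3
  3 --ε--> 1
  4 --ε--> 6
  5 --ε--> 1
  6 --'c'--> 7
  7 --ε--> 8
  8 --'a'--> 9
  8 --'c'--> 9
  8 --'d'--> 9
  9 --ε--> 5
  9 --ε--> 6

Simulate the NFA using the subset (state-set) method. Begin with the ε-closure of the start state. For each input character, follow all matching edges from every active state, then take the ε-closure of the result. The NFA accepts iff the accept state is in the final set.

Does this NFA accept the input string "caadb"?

start: ε-closure({0}) = {0,2,4,6}
'c' @ 1: {7,8}
'a' @ 2: {1,5,6,9}  [accepting]
'a' @ 3: {}  — no active states
rest 'db' ignored (set empty)
final: {}; accept 1 not in set

Answer: REJECT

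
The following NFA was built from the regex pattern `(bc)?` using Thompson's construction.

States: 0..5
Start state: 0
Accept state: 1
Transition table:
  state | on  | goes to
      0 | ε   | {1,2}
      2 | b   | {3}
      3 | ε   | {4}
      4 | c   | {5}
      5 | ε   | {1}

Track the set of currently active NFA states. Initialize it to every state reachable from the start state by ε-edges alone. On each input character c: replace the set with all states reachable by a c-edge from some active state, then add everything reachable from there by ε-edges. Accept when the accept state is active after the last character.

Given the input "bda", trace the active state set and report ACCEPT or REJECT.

S₀ = ε-closure({0}) = {0,1,2}
'b' @ 1: {3,4}
'd' @ 2: {}  — state set empty
rest 'a' ignored (set empty)
after full input: {}  (accept=1 not in)

Answer: REJECT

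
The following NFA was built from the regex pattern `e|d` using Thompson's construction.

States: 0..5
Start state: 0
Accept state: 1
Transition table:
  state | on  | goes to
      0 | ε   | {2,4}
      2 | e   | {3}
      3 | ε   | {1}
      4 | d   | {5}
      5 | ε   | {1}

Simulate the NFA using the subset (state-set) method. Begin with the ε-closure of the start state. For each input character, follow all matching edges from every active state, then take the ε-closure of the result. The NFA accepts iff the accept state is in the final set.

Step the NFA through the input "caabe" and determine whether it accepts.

S₀ = ε-closure({0}) = {0,2,4}
'c' @ 1: {}  — state set empty
rest 'aabe' ignored (set empty)
end set {} — state 1 not in

Answer: REJECT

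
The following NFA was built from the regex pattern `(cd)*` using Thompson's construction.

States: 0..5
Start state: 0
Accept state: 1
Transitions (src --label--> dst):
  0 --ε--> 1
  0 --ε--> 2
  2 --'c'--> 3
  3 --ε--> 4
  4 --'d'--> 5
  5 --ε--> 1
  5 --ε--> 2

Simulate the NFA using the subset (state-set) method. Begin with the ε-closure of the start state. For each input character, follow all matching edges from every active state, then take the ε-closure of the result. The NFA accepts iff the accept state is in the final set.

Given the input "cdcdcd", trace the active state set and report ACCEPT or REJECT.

Answer: ACCEPT

Trace:
S₀ = ε-closure({0}) = {0,1,2}
'c' @ 1: {3,4}
'd' @ 2: {1,2,5}  [accepting]
'c' @ 3: {3,4}
'd' @ 4: {1,2,5}  [accepting]
'c' @ 5: {3,4}
'd' @ 6: {1,2,5}  [accepting]
after full input: {1,2,5}  (accept=1 in)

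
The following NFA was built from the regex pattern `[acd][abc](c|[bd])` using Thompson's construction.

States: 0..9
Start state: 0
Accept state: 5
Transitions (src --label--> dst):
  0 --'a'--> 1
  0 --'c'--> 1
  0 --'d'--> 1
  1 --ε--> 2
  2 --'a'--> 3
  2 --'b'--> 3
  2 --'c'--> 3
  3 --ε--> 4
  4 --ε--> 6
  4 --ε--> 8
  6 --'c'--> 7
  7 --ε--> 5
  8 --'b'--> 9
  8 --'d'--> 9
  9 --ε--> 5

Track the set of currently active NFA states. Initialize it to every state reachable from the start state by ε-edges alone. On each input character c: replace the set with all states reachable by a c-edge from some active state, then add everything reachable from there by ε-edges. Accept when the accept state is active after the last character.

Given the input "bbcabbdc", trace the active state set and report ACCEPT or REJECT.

start: ε-closure({0}) = {0}
'b' @ 1: {}  — dead — no transitions
rest 'bcabbdc' ignored (set empty)
final: {}; accept 5 not in set

Answer: REJECT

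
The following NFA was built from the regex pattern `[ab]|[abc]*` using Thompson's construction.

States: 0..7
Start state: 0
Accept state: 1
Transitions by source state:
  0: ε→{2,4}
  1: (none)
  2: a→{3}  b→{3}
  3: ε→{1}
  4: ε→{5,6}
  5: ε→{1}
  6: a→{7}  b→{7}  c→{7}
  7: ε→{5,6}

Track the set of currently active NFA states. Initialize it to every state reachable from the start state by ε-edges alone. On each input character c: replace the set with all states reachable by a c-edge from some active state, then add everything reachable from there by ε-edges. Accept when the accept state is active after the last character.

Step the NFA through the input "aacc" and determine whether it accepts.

S₀ = ε-closure({0}) = {0,1,2,4,5,6}
'a' @ 1: {1,3,5,6,7}  [accepting]
'a' @ 2: {1,5,6,7}  [accepting]
'c' @ 3: {1,5,6,7}  [accepting]
'c' @ 4: {1,5,6,7}  [accepting]
final: {1,5,6,7}; accept 1 in set

Answer: ACCEPT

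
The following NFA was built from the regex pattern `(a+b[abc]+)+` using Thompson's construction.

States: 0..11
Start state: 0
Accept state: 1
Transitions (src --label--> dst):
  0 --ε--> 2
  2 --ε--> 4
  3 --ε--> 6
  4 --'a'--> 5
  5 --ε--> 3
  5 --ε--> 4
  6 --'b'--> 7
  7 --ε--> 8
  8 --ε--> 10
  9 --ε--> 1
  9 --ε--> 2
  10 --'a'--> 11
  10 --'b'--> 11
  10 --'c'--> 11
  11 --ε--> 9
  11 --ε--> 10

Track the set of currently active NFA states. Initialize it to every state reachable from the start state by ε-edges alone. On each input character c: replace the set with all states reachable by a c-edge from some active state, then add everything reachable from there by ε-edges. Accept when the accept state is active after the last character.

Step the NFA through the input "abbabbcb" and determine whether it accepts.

Answer: ACCEPT

Trace:
initial (ε-close {0}): {0,2,4}
'a' @ 1: {3,4,5,6}
'b' @ 2: {7,8,10}
'b' @ 3: {1,2,4,9,10,11}  ✓accept
'a' @ 4: {1,2,3,4,5,6,9,10,11}  ✓accept
'b' @ 5: {1,2,4,7,8,9,10,11}  ✓accept
'b' @ 6: {1,2,4,9,10,11}  ✓accept
'c' @ 7: {1,2,4,9,10,11}  ✓accept
'b' @ 8: {1,2,4,9,10,11}  ✓accept
after full input: {1,2,4,9,10,11}  (accept=1 in)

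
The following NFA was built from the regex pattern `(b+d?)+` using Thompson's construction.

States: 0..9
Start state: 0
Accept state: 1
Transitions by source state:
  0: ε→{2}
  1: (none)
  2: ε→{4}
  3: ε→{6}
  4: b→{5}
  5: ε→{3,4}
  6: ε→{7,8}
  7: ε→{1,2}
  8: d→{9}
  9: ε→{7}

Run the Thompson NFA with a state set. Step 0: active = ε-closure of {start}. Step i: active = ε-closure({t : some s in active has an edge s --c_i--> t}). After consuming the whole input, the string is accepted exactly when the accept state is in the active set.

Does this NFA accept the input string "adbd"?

start: ε-closure({0}) = {0,2,4}
'a' @ 1: {}  — dead — no transitions
rest 'dbd' ignored (set empty)
final: {}; accept 1 not in set

Answer: REJECT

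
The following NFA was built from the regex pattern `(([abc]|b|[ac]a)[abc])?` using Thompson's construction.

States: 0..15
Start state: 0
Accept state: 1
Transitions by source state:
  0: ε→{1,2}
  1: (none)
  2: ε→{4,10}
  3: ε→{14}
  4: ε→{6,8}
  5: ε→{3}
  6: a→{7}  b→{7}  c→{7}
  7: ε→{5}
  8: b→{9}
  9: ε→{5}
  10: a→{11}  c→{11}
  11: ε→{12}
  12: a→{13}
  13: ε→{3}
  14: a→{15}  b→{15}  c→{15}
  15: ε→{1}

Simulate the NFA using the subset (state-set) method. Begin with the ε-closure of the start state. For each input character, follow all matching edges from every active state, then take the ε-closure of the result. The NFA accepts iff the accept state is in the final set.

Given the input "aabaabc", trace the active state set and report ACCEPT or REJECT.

start: ε-closure({0}) = {0,1,2,4,6,8,10}
'a' @ 1: {3,5,7,11,12,14}
'a' @ 2: {1,3,13,14,15}  [accepting]
'b' @ 3: {1,15}  [accepting]
'a' @ 4: {}  — state set empty
rest 'abc' ignored (set empty)
end set {} — state 1 not in

Answer: REJECT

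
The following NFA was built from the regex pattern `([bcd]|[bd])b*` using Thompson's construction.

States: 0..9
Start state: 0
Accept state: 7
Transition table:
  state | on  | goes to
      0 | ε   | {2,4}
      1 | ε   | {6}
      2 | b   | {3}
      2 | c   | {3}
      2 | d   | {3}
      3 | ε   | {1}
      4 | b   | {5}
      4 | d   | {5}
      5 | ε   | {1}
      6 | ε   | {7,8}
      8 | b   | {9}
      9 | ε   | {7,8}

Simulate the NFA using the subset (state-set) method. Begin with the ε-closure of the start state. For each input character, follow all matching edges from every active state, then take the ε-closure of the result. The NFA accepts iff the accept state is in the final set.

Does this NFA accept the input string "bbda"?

Answer: REJECT

Derivation:
S₀ = ε-closure({0}) = {0,2,4}
'b' @ 1: {1,3,5,6,7,8}  [accepting]
'b' @ 2: {7,8,9}  [accepting]
'd' @ 3: {}  — no active states
rest 'a' ignored (set empty)
final: {}; accept 7 not in set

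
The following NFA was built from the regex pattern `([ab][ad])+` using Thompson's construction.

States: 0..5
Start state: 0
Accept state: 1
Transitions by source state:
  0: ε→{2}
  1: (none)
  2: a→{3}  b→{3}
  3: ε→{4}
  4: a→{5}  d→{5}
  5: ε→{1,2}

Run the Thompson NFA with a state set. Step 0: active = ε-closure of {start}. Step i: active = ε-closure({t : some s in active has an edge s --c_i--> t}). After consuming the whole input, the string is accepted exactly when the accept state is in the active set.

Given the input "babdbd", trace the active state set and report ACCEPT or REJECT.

initial (ε-close {0}): {0,2}
'b' @ 1: {3,4}
'a' @ 2: {1,2,5}  ✓accept
'b' @ 3: {3,4}
'd' @ 4: {1,2,5}  ✓accept
'b' @ 5: {3,4}
'd' @ 6: {1,2,5}  ✓accept
end set {1,2,5} — state 1 in

Answer: ACCEPT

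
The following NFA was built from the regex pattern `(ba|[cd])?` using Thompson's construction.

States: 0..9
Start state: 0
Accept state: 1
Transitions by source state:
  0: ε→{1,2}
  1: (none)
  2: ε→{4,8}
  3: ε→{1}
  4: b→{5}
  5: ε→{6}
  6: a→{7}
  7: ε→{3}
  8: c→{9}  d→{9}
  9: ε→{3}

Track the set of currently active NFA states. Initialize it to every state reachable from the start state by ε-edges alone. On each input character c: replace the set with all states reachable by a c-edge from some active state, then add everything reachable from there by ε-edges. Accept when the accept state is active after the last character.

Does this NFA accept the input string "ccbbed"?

start: ε-closure({0}) = {0,1,2,4,8}
'c' @ 1: {1,3,9}  [accepting]
'c' @ 2: {}  — state set empty
rest 'bbed' ignored (set empty)
final: {}; accept 1 not in set

Answer: REJECT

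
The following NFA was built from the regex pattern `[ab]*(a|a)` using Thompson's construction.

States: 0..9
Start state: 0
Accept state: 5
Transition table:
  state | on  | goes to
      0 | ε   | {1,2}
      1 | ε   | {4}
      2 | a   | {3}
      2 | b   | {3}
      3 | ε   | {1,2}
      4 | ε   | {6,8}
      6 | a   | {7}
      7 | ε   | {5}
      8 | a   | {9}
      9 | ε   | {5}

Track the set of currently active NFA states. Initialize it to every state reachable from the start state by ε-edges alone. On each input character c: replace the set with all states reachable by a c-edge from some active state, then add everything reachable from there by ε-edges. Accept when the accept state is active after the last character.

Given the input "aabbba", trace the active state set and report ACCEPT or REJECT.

Answer: ACCEPT

Trace:
start: ε-closure({0}) = {0,1,2,4,6,8}
'a' @ 1: {1,2,3,4,5,6,7,8,9}  [accepting]
'a' @ 2: {1,2,3,4,5,6,7,8,9}  [accepting]
'b' @ 3: {1,2,3,4,6,8}
'b' @ 4: {1,2,3,4,6,8}
'b' @ 5: {1,2,3,4,6,8}
'a' @ 6: {1,2,3,4,5,6,7,8,9}  [accepting]
after full input: {1,2,3,4,5,6,7,8,9}  (accept=5 in)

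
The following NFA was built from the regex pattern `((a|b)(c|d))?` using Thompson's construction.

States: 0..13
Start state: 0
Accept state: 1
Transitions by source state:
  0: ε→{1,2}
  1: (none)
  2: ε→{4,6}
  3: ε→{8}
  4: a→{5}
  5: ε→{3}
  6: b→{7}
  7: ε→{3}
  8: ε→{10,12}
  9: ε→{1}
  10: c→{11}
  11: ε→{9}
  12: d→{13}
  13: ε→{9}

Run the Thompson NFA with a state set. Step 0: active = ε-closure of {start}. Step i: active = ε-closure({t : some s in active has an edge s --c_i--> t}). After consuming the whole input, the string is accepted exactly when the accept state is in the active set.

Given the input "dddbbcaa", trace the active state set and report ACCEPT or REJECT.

Answer: REJECT

Steps:
start: ε-closure({0}) = {0,1,2,4,6}
'd' @ 1: {}  — dead — no transitions
rest 'ddbbcaa' ignored (set empty)
final: {}; accept 1 not in set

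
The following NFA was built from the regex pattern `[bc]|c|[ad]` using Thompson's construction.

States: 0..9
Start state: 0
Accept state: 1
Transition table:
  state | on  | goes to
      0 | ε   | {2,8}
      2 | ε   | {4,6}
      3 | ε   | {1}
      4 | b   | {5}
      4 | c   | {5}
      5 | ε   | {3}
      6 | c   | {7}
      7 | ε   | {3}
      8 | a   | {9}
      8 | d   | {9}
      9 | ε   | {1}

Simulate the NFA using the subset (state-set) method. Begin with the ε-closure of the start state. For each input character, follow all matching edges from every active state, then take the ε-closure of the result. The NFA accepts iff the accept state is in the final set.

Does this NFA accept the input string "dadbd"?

initial (ε-close {0}): {0,2,4,6,8}
'd' @ 1: {1,9}  ✓accept
'a' @ 2: {}  — dead — no transitions
rest 'dbd' ignored (set empty)
end set {} — state 1 not in

Answer: REJECT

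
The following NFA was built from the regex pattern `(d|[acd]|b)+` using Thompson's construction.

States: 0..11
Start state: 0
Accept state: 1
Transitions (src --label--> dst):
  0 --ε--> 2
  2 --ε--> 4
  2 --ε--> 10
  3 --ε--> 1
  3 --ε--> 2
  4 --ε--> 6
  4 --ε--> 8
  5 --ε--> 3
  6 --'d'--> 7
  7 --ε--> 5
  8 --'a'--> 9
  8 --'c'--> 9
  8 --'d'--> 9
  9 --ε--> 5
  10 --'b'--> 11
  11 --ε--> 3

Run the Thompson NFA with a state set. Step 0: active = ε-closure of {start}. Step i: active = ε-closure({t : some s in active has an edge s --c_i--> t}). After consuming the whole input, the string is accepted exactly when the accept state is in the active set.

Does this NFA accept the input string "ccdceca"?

Answer: REJECT

Trace:
start: ε-closure({0}) = {0,2,4,6,8,10}
'c' @ 1: {1,2,3,4,5,6,8,9,10}  ✓accept
'c' @ 2: {1,2,3,4,5,6,8,9,10}  ✓accept
'd' @ 3: {1,2,3,4,5,6,7,8,9,10}  ✓accept
'c' @ 4: {1,2,3,4,5,6,8,9,10}  ✓accept
'e' @ 5: {}  — dead — no transitions
rest 'ca' ignored (set empty)
end set {} — state 1 not in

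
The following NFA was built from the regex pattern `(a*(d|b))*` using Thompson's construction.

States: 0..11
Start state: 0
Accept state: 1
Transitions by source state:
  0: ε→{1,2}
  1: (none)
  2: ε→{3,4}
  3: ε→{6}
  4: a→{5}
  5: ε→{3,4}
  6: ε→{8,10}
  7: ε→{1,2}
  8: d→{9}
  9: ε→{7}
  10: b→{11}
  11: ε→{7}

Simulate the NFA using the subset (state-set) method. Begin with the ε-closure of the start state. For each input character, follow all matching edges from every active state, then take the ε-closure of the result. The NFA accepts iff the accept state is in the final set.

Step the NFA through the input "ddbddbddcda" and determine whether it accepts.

Answer: REJECT

Derivation:
start: ε-closure({0}) = {0,1,2,3,4,6,8,10}
'd' @ 1: {1,2,3,4,6,7,8,9,10}  ✓accept
'd' @ 2: {1,2,3,4,6,7,8,9,10}  ✓accept
'b' @ 3: {1,2,3,4,6,7,8,10,11}  ✓accept
'd' @ 4: {1,2,3,4,6,7,8,9,10}  ✓accept
'd' @ 5: {1,2,3,4,6,7,8,9,10}  ✓accept
'b' @ 6: {1,2,3,4,6,7,8,10,11}  ✓accept
'd' @ 7: {1,2,3,4,6,7,8,9,10}  ✓accept
'd' @ 8: {1,2,3,4,6,7,8,9,10}  ✓accept
'c' @ 9: {}  — no active states
rest 'da' ignored (set empty)
after full input: {}  (accept=1 not in)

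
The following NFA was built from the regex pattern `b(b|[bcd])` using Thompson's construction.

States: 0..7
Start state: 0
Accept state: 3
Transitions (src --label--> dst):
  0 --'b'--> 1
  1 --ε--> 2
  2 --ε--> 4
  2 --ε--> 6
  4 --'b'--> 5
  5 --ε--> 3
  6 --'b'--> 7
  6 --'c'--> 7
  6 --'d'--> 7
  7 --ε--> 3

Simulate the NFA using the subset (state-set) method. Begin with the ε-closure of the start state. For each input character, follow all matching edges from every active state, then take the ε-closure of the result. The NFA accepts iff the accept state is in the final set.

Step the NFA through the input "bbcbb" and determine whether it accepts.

Answer: REJECT

Derivation:
S₀ = ε-closure({0}) = {0}
'b' @ 1: {1,2,4,6}
'b' @ 2: {3,5,7}  [accepting]
'c' @ 3: {}  — no active states
rest 'bb' ignored (set empty)
end set {} — state 3 not in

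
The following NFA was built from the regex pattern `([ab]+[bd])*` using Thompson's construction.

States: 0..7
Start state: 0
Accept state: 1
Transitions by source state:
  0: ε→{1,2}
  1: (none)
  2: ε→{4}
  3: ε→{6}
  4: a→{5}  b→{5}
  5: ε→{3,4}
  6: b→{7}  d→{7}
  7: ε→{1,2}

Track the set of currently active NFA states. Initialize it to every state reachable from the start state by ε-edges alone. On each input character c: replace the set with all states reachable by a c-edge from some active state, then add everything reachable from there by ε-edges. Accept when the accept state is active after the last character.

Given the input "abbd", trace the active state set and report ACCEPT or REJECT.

S₀ = ε-closure({0}) = {0,1,2,4}
'a' @ 1: {3,4,5,6}
'b' @ 2: {1,2,3,4,5,6,7}  (accept∈set)
'b' @ 3: {1,2,3,4,5,6,7}  (accept∈set)
'd' @ 4: {1,2,4,7}  (accept∈set)
after full input: {1,2,4,7}  (accept=1 in)

Answer: ACCEPT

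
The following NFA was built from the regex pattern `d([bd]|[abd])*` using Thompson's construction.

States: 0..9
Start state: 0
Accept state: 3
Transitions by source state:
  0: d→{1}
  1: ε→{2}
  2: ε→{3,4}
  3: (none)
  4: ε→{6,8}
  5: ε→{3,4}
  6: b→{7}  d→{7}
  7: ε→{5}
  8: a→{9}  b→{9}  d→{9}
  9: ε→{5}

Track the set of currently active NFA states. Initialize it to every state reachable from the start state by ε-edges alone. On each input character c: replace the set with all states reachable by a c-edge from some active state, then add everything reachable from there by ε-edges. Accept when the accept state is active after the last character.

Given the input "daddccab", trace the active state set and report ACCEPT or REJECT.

S₀ = ε-closure({0}) = {0}
'd' @ 1: {1,2,3,4,6,8}  (accept∈set)
'a' @ 2: {3,4,5,6,8,9}  (accept∈set)
'd' @ 3: {3,4,5,6,7,8,9}  (accept∈set)
'd' @ 4: {3,4,5,6,7,8,9}  (accept∈set)
'c' @ 5: {}  — dead — no transitions
rest 'cab' ignored (set empty)
after full input: {}  (accept=3 not in)

Answer: REJECT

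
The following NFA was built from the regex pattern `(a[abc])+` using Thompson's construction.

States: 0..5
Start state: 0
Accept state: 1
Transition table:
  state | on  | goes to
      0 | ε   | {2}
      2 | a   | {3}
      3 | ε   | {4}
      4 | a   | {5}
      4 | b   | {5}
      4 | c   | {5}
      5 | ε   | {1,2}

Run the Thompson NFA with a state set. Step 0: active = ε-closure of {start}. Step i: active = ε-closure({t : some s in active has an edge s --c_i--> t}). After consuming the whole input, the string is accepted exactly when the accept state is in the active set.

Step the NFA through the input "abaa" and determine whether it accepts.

Answer: ACCEPT

Trace:
S₀ = ε-closure({0}) = {0,2}
'a' @ 1: {3,4}
'b' @ 2: {1,2,5}  ✓accept
'a' @ 3: {3,4}
'a' @ 4: {1,2,5}  ✓accept
after full input: {1,2,5}  (accept=1 in)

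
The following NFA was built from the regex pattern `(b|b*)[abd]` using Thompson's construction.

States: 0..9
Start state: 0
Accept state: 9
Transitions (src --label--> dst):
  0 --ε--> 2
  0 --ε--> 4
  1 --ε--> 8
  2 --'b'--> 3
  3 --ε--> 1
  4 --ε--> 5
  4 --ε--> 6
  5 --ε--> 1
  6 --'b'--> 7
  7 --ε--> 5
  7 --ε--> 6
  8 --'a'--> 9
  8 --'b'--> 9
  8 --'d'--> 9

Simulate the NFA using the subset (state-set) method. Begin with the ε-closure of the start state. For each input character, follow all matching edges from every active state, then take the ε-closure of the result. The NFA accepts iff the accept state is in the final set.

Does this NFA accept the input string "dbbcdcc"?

Answer: REJECT

Trace:
initial (ε-close {0}): {0,1,2,4,5,6,8}
'd' @ 1: {9}  [accepting]
'b' @ 2: {}  — state set empty
rest 'bcdcc' ignored (set empty)
after full input: {}  (accept=9 not in)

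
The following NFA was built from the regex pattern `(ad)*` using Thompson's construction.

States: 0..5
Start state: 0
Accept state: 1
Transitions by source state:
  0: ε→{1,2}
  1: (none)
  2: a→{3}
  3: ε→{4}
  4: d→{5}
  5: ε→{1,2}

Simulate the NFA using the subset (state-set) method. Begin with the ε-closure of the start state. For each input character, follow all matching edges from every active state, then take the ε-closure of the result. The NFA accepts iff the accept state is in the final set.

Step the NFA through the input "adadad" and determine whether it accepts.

initial (ε-close {0}): {0,1,2}
'a' @ 1: {3,4}
'd' @ 2: {1,2,5}  (accept∈set)
'a' @ 3: {3,4}
'd' @ 4: {1,2,5}  (accept∈set)
'a' @ 5: {3,4}
'd' @ 6: {1,2,5}  (accept∈set)
final: {1,2,5}; accept 1 in set

Answer: ACCEPT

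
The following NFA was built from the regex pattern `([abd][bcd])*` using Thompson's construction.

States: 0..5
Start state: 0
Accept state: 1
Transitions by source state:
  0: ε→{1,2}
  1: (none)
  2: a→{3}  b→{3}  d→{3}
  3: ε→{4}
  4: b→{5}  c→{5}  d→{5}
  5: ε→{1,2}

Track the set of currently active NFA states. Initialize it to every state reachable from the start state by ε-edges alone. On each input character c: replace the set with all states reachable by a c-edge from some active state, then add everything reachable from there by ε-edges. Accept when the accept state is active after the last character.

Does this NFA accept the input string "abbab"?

Answer: REJECT

Derivation:
initial (ε-close {0}): {0,1,2}
'a' @ 1: {3,4}
'b' @ 2: {1,2,5}  [accepting]
'b' @ 3: {3,4}
'a' @ 4: {}  — dead — no transitions
rest 'b' ignored (set empty)
after full input: {}  (accept=1 not in)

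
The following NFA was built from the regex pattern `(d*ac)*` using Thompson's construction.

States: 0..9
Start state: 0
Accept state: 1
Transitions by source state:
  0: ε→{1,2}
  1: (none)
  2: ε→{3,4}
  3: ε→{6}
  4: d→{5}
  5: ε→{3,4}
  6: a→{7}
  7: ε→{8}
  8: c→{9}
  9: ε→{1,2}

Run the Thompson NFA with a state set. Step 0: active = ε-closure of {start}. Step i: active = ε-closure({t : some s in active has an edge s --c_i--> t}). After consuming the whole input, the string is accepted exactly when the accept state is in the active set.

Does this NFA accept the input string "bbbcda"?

start: ε-closure({0}) = {0,1,2,3,4,6}
'b' @ 1: {}  — state set empty
rest 'bbcda' ignored (set empty)
final: {}; accept 1 not in set

Answer: REJECT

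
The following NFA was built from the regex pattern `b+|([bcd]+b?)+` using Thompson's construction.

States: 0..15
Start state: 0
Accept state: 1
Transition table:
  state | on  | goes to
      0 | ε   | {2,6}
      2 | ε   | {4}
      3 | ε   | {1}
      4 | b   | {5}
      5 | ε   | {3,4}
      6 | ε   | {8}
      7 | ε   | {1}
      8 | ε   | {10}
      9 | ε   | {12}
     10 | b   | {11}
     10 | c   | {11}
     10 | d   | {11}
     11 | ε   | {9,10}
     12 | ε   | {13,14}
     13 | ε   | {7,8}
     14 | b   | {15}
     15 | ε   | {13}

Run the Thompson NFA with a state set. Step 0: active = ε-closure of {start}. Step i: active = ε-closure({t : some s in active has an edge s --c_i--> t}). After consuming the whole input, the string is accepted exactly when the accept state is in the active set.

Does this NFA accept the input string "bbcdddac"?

S₀ = ε-closure({0}) = {0,2,4,6,8,10}
'b' @ 1: {1,3,4,5,7,8,9,10,11,12,13,14}  [accepting]
'b' @ 2: {1,3,4,5,7,8,9,10,11,12,13,14,15}  [accepting]
'c' @ 3: {1,7,8,9,10,11,12,13,14}  [accepting]
'd' @ 4: {1,7,8,9,10,11,12,13,14}  [accepting]
'd' @ 5: {1,7,8,9,10,11,12,13,14}  [accepting]
'd' @ 6: {1,7,8,9,10,11,12,13,14}  [accepting]
'a' @ 7: {}  — dead — no transitions
rest 'c' ignored (set empty)
final: {}; accept 1 not in set

Answer: REJECT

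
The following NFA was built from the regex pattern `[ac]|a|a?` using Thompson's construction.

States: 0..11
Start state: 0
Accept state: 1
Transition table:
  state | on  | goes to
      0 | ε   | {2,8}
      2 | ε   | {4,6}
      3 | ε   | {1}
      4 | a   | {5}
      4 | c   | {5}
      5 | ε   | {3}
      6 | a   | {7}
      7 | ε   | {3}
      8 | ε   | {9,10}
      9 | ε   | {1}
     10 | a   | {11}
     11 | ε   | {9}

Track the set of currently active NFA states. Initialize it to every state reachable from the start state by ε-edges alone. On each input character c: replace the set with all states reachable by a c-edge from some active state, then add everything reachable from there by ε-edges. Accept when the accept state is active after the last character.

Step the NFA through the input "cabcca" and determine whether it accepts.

S₀ = ε-closure({0}) = {0,1,2,4,6,8,9,10}
'c' @ 1: {1,3,5}  [accepting]
'a' @ 2: {}  — dead — no transitions
rest 'bcca' ignored (set empty)
end set {} — state 1 not in

Answer: REJECT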